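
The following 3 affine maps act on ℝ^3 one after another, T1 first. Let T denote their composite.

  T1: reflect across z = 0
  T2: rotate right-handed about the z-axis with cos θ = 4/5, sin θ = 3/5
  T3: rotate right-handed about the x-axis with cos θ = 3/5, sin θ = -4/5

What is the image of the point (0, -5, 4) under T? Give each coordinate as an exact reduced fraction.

T(p) = (3, -28/5, 4/5)

T1 reflect across z = 0: (0, -5, 4) → (0, -5, -4)
T2 rotate right-handed about the z-axis with cos θ = 4/5, sin θ = 3/5: (0, -5, -4) → (3, -4, -4)
T3 rotate right-handed about the x-axis with cos θ = 3/5, sin θ = -4/5: (3, -4, -4) → (3, -28/5, 4/5)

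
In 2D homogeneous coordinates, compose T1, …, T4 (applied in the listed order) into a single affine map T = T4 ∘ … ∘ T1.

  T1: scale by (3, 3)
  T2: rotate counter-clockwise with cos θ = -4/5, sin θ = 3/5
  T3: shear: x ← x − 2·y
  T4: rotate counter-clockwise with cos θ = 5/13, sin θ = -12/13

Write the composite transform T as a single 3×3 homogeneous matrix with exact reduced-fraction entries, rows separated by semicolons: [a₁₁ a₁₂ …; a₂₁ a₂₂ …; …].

T = [-42/65 -69/65 0; 81/13 -48/13 0; 0 0 1]

T1 = [3 0 0; 0 3 0; 0 0 1]
T2·T1 = [-12/5 -9/5 0; 9/5 -12/5 0; 0 0 1]
T3·…·T1 = [-6 3 0; 9/5 -12/5 0; 0 0 1]
T4·…·T1 = [-42/65 -69/65 0; 81/13 -48/13 0; 0 0 1]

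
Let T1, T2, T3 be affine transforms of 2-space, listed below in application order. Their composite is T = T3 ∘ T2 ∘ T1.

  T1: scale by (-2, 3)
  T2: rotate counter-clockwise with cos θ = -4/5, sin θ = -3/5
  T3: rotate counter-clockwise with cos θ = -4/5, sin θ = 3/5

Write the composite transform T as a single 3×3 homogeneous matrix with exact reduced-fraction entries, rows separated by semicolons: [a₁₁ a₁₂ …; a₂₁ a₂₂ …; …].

T1 = [-2 0 0; 0 3 0; 0 0 1]
T2·T1 = [8/5 9/5 0; 6/5 -12/5 0; 0 0 1]
T3·…·T1 = [-2 0 0; 0 3 0; 0 0 1]

T = [-2 0 0; 0 3 0; 0 0 1]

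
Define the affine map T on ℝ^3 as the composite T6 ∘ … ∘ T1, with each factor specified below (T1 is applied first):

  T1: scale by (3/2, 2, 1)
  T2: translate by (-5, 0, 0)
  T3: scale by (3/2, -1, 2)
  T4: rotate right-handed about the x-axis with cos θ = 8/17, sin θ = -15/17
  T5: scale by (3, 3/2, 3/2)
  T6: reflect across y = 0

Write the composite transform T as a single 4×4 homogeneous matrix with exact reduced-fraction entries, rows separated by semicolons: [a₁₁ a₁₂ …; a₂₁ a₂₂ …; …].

T = [27/4 0 0 -45/2; 0 24/17 -45/17 0; 0 45/17 24/17 0; 0 0 0 1]

T1 = [3/2 0 0 0; 0 2 0 0; 0 0 1 0; 0 0 0 1]
T2·T1 = [3/2 0 0 -5; 0 2 0 0; 0 0 1 0; 0 0 0 1]
T3·…·T1 = [9/4 0 0 -15/2; 0 -2 0 0; 0 0 2 0; 0 0 0 1]
T4·…·T1 = [9/4 0 0 -15/2; 0 -16/17 30/17 0; 0 30/17 16/17 0; 0 0 0 1]
T5·…·T1 = [27/4 0 0 -45/2; 0 -24/17 45/17 0; 0 45/17 24/17 0; 0 0 0 1]
T6·…·T1 = [27/4 0 0 -45/2; 0 24/17 -45/17 0; 0 45/17 24/17 0; 0 0 0 1]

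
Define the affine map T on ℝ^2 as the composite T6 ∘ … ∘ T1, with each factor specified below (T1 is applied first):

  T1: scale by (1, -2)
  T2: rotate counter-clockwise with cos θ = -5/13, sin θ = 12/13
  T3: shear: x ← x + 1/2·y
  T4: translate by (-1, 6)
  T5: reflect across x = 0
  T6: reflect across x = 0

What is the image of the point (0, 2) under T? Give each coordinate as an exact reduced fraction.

T1 scale by (1, -2): (0, 2) → (0, -4)
T2 rotate counter-clockwise with cos θ = -5/13, sin θ = 12/13: (0, -4) → (48/13, 20/13)
T3 shear: x ← x + 1/2·y: (48/13, 20/13) → (58/13, 20/13)
T4 translate by (-1, 6): (58/13, 20/13) → (45/13, 98/13)
T5 reflect across x = 0: (45/13, 98/13) → (-45/13, 98/13)
T6 reflect across x = 0: (-45/13, 98/13) → (45/13, 98/13)

T(p) = (45/13, 98/13)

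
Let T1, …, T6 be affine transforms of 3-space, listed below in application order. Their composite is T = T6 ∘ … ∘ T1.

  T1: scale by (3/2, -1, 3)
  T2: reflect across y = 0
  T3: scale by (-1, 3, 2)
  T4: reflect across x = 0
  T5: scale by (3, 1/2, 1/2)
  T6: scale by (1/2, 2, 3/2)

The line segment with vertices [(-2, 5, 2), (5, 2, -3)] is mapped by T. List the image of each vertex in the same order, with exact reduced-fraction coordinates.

image vertices: (-9/2, 15, 9), (45/4, 6, -27/2)

T1 scale by (3/2, -1, 3): (-2, 5, 2) → (-3, -5, 6); (5, 2, -3) → (15/2, -2, -9)
T2 reflect across y = 0: (-3, -5, 6) → (-3, 5, 6); (15/2, -2, -9) → (15/2, 2, -9)
T3 scale by (-1, 3, 2): (-3, 5, 6) → (3, 15, 12); (15/2, 2, -9) → (-15/2, 6, -18)
T4 reflect across x = 0: (3, 15, 12) → (-3, 15, 12); (-15/2, 6, -18) → (15/2, 6, -18)
T5 scale by (3, 1/2, 1/2): (-3, 15, 12) → (-9, 15/2, 6); (15/2, 6, -18) → (45/2, 3, -9)
T6 scale by (1/2, 2, 3/2): (-9, 15/2, 6) → (-9/2, 15, 9); (45/2, 3, -9) → (45/4, 6, -27/2)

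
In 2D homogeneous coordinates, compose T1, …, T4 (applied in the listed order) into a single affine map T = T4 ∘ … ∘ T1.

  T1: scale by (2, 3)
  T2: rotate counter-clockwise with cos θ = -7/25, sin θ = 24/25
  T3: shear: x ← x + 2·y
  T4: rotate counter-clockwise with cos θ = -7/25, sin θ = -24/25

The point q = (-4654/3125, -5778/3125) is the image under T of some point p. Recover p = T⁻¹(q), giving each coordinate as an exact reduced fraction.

p = (-1, -6/5)

T1 = [2 0 0; 0 3 0; 0 0 1]
T2·T1 = [-14/25 -72/25 0; 48/25 -21/25 0; 0 0 1]
T3·…·T1 = [82/25 -114/25 0; 48/25 -21/25 0; 0 0 1]
T4·…·T1 = [578/625 294/625 0; -2304/625 2883/625 0; 0 0 1]
det M = 6; M⁻¹ = [961/1250 -49/625 0; 384/625 289/1875 0; 0 0 1]
M⁻¹ · (-4654/3125, -5778/3125)ᵀ = (-1, -6/5)ᵀ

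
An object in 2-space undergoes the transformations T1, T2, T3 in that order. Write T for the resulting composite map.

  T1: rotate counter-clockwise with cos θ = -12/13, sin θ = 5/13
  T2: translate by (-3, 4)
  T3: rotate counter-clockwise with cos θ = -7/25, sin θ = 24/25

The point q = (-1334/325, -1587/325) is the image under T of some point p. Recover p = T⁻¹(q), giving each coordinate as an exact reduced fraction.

p = (1, -1)

T1 = [-12/13 -5/13 0; 5/13 -12/13 0; 0 0 1]
T2·T1 = [-12/13 -5/13 -3; 5/13 -12/13 4; 0 0 1]
T3·…·T1 = [-36/325 323/325 -3; -323/325 -36/325 -4; 0 0 1]
det M = 1; M⁻¹ = [-36/325 -323/325 -56/13; 323/325 -36/325 33/13; 0 0 1]
M⁻¹ · (-1334/325, -1587/325)ᵀ = (1, -1)ᵀ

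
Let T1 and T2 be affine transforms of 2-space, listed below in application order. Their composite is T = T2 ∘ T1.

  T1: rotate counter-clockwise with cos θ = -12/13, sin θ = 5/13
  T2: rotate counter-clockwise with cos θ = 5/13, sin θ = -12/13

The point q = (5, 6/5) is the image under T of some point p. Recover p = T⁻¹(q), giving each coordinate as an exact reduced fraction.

T1 = [-12/13 -5/13 0; 5/13 -12/13 0; 0 0 1]
T2·T1 = [0 -1 0; 1 0 0; 0 0 1]
det M = 1; M⁻¹ = [0 1 0; -1 0 0; 0 0 1]
M⁻¹ · (5, 6/5)ᵀ = (6/5, -5)ᵀ

p = (6/5, -5)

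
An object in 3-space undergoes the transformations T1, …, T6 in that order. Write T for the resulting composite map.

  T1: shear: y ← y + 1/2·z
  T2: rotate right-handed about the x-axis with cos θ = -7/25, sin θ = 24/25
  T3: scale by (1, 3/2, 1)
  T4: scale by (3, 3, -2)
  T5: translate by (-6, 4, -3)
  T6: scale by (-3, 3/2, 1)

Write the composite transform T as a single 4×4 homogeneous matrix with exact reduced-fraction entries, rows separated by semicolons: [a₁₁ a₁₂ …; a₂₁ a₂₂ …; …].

T = [-9 0 0 18; 0 -189/100 -297/40 6; 0 -48/25 -2/5 -3; 0 0 0 1]

T1 = [1 0 0 0; 0 1 1/2 0; 0 0 1 0; 0 0 0 1]
T2·T1 = [1 0 0 0; 0 -7/25 -11/10 0; 0 24/25 1/5 0; 0 0 0 1]
T3·…·T1 = [1 0 0 0; 0 -21/50 -33/20 0; 0 24/25 1/5 0; 0 0 0 1]
T4·…·T1 = [3 0 0 0; 0 -63/50 -99/20 0; 0 -48/25 -2/5 0; 0 0 0 1]
T5·…·T1 = [3 0 0 -6; 0 -63/50 -99/20 4; 0 -48/25 -2/5 -3; 0 0 0 1]
T6·…·T1 = [-9 0 0 18; 0 -189/100 -297/40 6; 0 -48/25 -2/5 -3; 0 0 0 1]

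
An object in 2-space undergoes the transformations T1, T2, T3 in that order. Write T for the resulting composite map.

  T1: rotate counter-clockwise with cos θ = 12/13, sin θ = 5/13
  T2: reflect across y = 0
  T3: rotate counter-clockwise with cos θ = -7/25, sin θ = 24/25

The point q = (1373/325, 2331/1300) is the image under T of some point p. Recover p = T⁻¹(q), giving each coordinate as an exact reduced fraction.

p = (9/4, 4)

T1 = [12/13 -5/13 0; 5/13 12/13 0; 0 0 1]
T2·T1 = [12/13 -5/13 0; -5/13 -12/13 0; 0 0 1]
T3·…·T1 = [36/325 323/325 0; 323/325 -36/325 0; 0 0 1]
det M = -1; M⁻¹ = [36/325 323/325 0; 323/325 -36/325 0; 0 0 1]
M⁻¹ · (1373/325, 2331/1300)ᵀ = (9/4, 4)ᵀ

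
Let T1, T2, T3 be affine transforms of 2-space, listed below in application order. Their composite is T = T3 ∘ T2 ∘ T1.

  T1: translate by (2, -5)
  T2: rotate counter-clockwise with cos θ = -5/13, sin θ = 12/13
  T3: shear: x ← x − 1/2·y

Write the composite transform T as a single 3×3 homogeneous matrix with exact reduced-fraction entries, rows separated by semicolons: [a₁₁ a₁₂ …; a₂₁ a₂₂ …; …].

T = [-11/13 -19/26 51/26; 12/13 -5/13 49/13; 0 0 1]

T1 = [1 0 2; 0 1 -5; 0 0 1]
T2·T1 = [-5/13 -12/13 50/13; 12/13 -5/13 49/13; 0 0 1]
T3·…·T1 = [-11/13 -19/26 51/26; 12/13 -5/13 49/13; 0 0 1]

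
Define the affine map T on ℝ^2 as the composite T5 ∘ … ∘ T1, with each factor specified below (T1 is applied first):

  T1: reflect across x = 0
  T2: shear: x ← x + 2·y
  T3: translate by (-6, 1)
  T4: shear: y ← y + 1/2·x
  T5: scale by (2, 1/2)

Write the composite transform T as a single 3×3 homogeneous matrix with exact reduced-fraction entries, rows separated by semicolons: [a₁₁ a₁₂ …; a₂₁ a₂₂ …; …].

T = [-2 4 -12; -1/4 1 -1; 0 0 1]

T1 = [-1 0 0; 0 1 0; 0 0 1]
T2·T1 = [-1 2 0; 0 1 0; 0 0 1]
T3·…·T1 = [-1 2 -6; 0 1 1; 0 0 1]
T4·…·T1 = [-1 2 -6; -1/2 2 -2; 0 0 1]
T5·…·T1 = [-2 4 -12; -1/4 1 -1; 0 0 1]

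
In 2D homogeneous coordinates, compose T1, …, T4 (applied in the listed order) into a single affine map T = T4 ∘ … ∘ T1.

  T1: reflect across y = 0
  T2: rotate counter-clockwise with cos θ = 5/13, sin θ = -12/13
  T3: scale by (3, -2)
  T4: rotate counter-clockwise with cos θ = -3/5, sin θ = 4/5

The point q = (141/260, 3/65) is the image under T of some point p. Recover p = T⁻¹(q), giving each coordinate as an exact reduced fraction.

p = (-1/4, 0)

T1 = [1 0 0; 0 -1 0; 0 0 1]
T2·T1 = [5/13 -12/13 0; -12/13 -5/13 0; 0 0 1]
T3·…·T1 = [15/13 -36/13 0; 24/13 10/13 0; 0 0 1]
T4·…·T1 = [-141/65 68/65 0; -12/65 -174/65 0; 0 0 1]
det M = 6; M⁻¹ = [-29/65 -34/195 0; 2/65 -47/130 0; 0 0 1]
M⁻¹ · (141/260, 3/65)ᵀ = (-1/4, 0)ᵀ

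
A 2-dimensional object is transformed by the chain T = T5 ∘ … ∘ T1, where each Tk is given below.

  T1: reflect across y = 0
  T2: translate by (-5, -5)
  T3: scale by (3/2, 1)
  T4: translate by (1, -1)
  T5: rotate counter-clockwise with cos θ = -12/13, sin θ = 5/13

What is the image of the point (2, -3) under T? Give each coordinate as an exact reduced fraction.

T1 reflect across y = 0: (2, -3) → (2, 3)
T2 translate by (-5, -5): (2, 3) → (-3, -2)
T3 scale by (3/2, 1): (-3, -2) → (-9/2, -2)
T4 translate by (1, -1): (-9/2, -2) → (-7/2, -3)
T5 rotate counter-clockwise with cos θ = -12/13, sin θ = 5/13: (-7/2, -3) → (57/13, 37/26)

T(p) = (57/13, 37/26)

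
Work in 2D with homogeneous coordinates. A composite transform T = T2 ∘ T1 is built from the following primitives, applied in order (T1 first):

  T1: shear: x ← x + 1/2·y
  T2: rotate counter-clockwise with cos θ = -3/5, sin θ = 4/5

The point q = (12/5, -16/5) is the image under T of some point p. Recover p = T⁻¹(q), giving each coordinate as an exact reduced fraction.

p = (-4, 0)

T1 = [1 1/2 0; 0 1 0; 0 0 1]
T2·T1 = [-3/5 -11/10 0; 4/5 -1/5 0; 0 0 1]
det M = 1; M⁻¹ = [-1/5 11/10 0; -4/5 -3/5 0; 0 0 1]
M⁻¹ · (12/5, -16/5)ᵀ = (-4, 0)ᵀ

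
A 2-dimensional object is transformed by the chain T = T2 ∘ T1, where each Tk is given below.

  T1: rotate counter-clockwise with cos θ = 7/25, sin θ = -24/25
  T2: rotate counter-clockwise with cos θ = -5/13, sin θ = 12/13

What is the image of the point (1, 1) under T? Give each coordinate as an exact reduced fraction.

T(p) = (49/325, 457/325)

T1 rotate counter-clockwise with cos θ = 7/25, sin θ = -24/25: (1, 1) → (31/25, -17/25)
T2 rotate counter-clockwise with cos θ = -5/13, sin θ = 12/13: (31/25, -17/25) → (49/325, 457/325)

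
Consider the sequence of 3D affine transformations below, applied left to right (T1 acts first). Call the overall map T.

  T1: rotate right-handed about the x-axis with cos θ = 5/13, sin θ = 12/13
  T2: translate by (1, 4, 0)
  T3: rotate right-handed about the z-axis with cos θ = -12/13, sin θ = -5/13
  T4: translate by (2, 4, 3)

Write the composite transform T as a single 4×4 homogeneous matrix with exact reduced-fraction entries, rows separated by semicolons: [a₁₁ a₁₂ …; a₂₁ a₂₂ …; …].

T1 = [1 0 0 0; 0 5/13 -12/13 0; 0 12/13 5/13 0; 0 0 0 1]
T2·T1 = [1 0 0 1; 0 5/13 -12/13 4; 0 12/13 5/13 0; 0 0 0 1]
T3·…·T1 = [-12/13 25/169 -60/169 8/13; -5/13 -60/169 144/169 -53/13; 0 12/13 5/13 0; 0 0 0 1]
T4·…·T1 = [-12/13 25/169 -60/169 34/13; -5/13 -60/169 144/169 -1/13; 0 12/13 5/13 3; 0 0 0 1]

T = [-12/13 25/169 -60/169 34/13; -5/13 -60/169 144/169 -1/13; 0 12/13 5/13 3; 0 0 0 1]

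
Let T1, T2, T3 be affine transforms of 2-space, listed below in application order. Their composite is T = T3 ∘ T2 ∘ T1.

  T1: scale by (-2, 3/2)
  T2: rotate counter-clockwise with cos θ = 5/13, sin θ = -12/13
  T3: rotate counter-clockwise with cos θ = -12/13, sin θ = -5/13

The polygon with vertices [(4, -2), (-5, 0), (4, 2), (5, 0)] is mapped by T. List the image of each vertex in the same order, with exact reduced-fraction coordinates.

T1 scale by (-2, 3/2): (4, -2) → (-8, -3); (-5, 0) → (10, 0); (4, 2) → (-8, 3); (5, 0) → (-10, 0)
T2 rotate counter-clockwise with cos θ = 5/13, sin θ = -12/13: (-8, -3) → (-76/13, 81/13); (10, 0) → (50/13, -120/13); (-8, 3) → (-4/13, 111/13); (-10, 0) → (-50/13, 120/13)
T3 rotate counter-clockwise with cos θ = -12/13, sin θ = -5/13: (-76/13, 81/13) → (1317/169, -592/169); (50/13, -120/13) → (-1200/169, 1190/169); (-4/13, 111/13) → (603/169, -1312/169); (-50/13, 120/13) → (1200/169, -1190/169)

image vertices: (1317/169, -592/169), (-1200/169, 1190/169), (603/169, -1312/169), (1200/169, -1190/169)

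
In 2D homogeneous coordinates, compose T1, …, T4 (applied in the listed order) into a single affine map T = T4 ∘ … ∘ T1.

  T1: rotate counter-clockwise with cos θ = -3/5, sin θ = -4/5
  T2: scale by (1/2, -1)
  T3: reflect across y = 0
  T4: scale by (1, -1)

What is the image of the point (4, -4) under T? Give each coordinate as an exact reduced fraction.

T(p) = (-14/5, 4/5)

T1 rotate counter-clockwise with cos θ = -3/5, sin θ = -4/5: (4, -4) → (-28/5, -4/5)
T2 scale by (1/2, -1): (-28/5, -4/5) → (-14/5, 4/5)
T3 reflect across y = 0: (-14/5, 4/5) → (-14/5, -4/5)
T4 scale by (1, -1): (-14/5, -4/5) → (-14/5, 4/5)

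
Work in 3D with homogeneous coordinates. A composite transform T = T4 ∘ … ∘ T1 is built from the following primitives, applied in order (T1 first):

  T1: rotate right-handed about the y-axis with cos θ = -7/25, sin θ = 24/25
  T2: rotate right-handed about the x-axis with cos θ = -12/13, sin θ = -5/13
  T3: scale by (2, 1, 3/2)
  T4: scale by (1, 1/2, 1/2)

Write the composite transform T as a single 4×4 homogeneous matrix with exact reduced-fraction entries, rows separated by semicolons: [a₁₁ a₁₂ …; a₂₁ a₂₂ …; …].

T1 = [-7/25 0 24/25 0; 0 1 0 0; -24/25 0 -7/25 0; 0 0 0 1]
T2·T1 = [-7/25 0 24/25 0; -24/65 -12/13 -7/65 0; 288/325 -5/13 84/325 0; 0 0 0 1]
T3·…·T1 = [-14/25 0 48/25 0; -24/65 -12/13 -7/65 0; 432/325 -15/26 126/325 0; 0 0 0 1]
T4·…·T1 = [-14/25 0 48/25 0; -12/65 -6/13 -7/130 0; 216/325 -15/52 63/325 0; 0 0 0 1]

T = [-14/25 0 48/25 0; -12/65 -6/13 -7/130 0; 216/325 -15/52 63/325 0; 0 0 0 1]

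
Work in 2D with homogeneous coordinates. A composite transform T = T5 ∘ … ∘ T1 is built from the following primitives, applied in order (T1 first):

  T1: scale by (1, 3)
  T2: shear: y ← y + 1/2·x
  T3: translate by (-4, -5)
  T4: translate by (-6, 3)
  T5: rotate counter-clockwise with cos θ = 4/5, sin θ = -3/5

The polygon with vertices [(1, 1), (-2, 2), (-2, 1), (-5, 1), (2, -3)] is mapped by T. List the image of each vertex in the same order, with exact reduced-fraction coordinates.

T1 scale by (1, 3): (1, 1) → (1, 3); (-2, 2) → (-2, 6); (-2, 1) → (-2, 3); (-5, 1) → (-5, 3); (2, -3) → (2, -9)
T2 shear: y ← y + 1/2·x: (1, 3) → (1, 7/2); (-2, 6) → (-2, 5); (-2, 3) → (-2, 2); (-5, 3) → (-5, 1/2); (2, -9) → (2, -8)
T3 translate by (-4, -5): (1, 7/2) → (-3, -3/2); (-2, 5) → (-6, 0); (-2, 2) → (-6, -3); (-5, 1/2) → (-9, -9/2); (2, -8) → (-2, -13)
T4 translate by (-6, 3): (-3, -3/2) → (-9, 3/2); (-6, 0) → (-12, 3); (-6, -3) → (-12, 0); (-9, -9/2) → (-15, -3/2); (-2, -13) → (-8, -10)
T5 rotate counter-clockwise with cos θ = 4/5, sin θ = -3/5: (-9, 3/2) → (-63/10, 33/5); (-12, 3) → (-39/5, 48/5); (-12, 0) → (-48/5, 36/5); (-15, -3/2) → (-129/10, 39/5); (-8, -10) → (-62/5, -16/5)

image vertices: (-63/10, 33/5), (-39/5, 48/5), (-48/5, 36/5), (-129/10, 39/5), (-62/5, -16/5)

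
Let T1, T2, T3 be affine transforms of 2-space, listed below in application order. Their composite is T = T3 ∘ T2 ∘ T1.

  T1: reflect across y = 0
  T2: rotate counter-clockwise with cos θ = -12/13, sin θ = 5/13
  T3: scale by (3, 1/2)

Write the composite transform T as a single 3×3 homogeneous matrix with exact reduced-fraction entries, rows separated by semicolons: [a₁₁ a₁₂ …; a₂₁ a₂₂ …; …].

T1 = [1 0 0; 0 -1 0; 0 0 1]
T2·T1 = [-12/13 5/13 0; 5/13 12/13 0; 0 0 1]
T3·…·T1 = [-36/13 15/13 0; 5/26 6/13 0; 0 0 1]

T = [-36/13 15/13 0; 5/26 6/13 0; 0 0 1]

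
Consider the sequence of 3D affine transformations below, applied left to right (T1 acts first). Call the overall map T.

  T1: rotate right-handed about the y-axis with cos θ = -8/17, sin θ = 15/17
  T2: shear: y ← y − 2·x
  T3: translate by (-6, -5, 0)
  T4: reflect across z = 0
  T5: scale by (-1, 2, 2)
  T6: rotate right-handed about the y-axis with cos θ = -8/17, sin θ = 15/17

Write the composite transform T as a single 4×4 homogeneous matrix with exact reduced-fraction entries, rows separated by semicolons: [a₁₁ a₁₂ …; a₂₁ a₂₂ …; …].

T = [386/289 0 360/289 -48/17; 32/17 2 -60/17 -10; -360/289 0 97/289 -90/17; 0 0 0 1]

T1 = [-8/17 0 15/17 0; 0 1 0 0; -15/17 0 -8/17 0; 0 0 0 1]
T2·T1 = [-8/17 0 15/17 0; 16/17 1 -30/17 0; -15/17 0 -8/17 0; 0 0 0 1]
T3·…·T1 = [-8/17 0 15/17 -6; 16/17 1 -30/17 -5; -15/17 0 -8/17 0; 0 0 0 1]
T4·…·T1 = [-8/17 0 15/17 -6; 16/17 1 -30/17 -5; 15/17 0 8/17 0; 0 0 0 1]
T5·…·T1 = [8/17 0 -15/17 6; 32/17 2 -60/17 -10; 30/17 0 16/17 0; 0 0 0 1]
T6·…·T1 = [386/289 0 360/289 -48/17; 32/17 2 -60/17 -10; -360/289 0 97/289 -90/17; 0 0 0 1]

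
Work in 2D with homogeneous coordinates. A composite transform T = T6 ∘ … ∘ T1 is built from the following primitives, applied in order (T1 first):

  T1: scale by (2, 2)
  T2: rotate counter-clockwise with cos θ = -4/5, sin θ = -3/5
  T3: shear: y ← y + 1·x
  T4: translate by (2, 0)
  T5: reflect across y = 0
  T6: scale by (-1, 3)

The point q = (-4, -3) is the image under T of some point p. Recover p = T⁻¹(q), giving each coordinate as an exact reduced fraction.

T1 = [2 0 0; 0 2 0; 0 0 1]
T2·T1 = [-8/5 6/5 0; -6/5 -8/5 0; 0 0 1]
T3·…·T1 = [-8/5 6/5 0; -14/5 -2/5 0; 0 0 1]
T4·…·T1 = [-8/5 6/5 2; -14/5 -2/5 0; 0 0 1]
T5·…·T1 = [-8/5 6/5 2; 14/5 2/5 0; 0 0 1]
T6·…·T1 = [8/5 -6/5 -2; 42/5 6/5 0; 0 0 1]
det M = 12; M⁻¹ = [1/10 1/10 1/5; -7/10 2/15 -7/5; 0 0 1]
M⁻¹ · (-4, -3)ᵀ = (-1/2, 1)ᵀ

p = (-1/2, 1)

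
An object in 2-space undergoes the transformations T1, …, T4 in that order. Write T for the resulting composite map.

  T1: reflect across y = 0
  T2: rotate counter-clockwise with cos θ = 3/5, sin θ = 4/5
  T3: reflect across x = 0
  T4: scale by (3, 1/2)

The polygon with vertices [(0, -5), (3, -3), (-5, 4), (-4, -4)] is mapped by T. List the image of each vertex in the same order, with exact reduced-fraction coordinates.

image vertices: (12, 3/2), (9/5, 21/10), (-3/5, -16/5), (84/5, -2/5)

T1 reflect across y = 0: (0, -5) → (0, 5); (3, -3) → (3, 3); (-5, 4) → (-5, -4); (-4, -4) → (-4, 4)
T2 rotate counter-clockwise with cos θ = 3/5, sin θ = 4/5: (0, 5) → (-4, 3); (3, 3) → (-3/5, 21/5); (-5, -4) → (1/5, -32/5); (-4, 4) → (-28/5, -4/5)
T3 reflect across x = 0: (-4, 3) → (4, 3); (-3/5, 21/5) → (3/5, 21/5); (1/5, -32/5) → (-1/5, -32/5); (-28/5, -4/5) → (28/5, -4/5)
T4 scale by (3, 1/2): (4, 3) → (12, 3/2); (3/5, 21/5) → (9/5, 21/10); (-1/5, -32/5) → (-3/5, -16/5); (28/5, -4/5) → (84/5, -2/5)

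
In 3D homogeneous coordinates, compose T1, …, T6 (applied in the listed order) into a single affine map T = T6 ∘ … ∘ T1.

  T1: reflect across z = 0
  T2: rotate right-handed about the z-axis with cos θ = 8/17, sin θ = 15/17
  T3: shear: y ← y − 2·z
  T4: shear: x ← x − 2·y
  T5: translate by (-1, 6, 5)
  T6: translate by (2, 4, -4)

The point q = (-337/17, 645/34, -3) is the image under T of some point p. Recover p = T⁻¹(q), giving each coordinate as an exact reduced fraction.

T1 = [1 0 0 0; 0 1 0 0; 0 0 -1 0; 0 0 0 1]
T2·T1 = [8/17 -15/17 0 0; 15/17 8/17 0 0; 0 0 -1 0; 0 0 0 1]
T3·…·T1 = [8/17 -15/17 0 0; 15/17 8/17 2 0; 0 0 -1 0; 0 0 0 1]
T4·…·T1 = [-22/17 -31/17 -4 0; 15/17 8/17 2 0; 0 0 -1 0; 0 0 0 1]
T5·…·T1 = [-22/17 -31/17 -4 -1; 15/17 8/17 2 6; 0 0 -1 5; 0 0 0 1]
T6·…·T1 = [-22/17 -31/17 -4 1; 15/17 8/17 2 10; 0 0 -1 1; 0 0 0 1]
det M = -1; M⁻¹ = [8/17 31/17 30/17 -348/17; -15/17 -22/17 16/17 219/17; 0 0 -1 1; 0 0 0 1]
M⁻¹ · (-337/17, 645/34, -3)ᵀ = (-1/2, 3, 4)ᵀ

p = (-1/2, 3, 4)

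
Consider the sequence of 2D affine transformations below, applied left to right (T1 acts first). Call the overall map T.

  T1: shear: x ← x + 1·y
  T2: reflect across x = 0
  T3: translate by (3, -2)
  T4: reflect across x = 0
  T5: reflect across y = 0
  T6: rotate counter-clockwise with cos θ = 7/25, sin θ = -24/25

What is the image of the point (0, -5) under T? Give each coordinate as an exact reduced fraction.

T(p) = (112/25, 241/25)

T1 shear: x ← x + 1·y: (0, -5) → (-5, -5)
T2 reflect across x = 0: (-5, -5) → (5, -5)
T3 translate by (3, -2): (5, -5) → (8, -7)
T4 reflect across x = 0: (8, -7) → (-8, -7)
T5 reflect across y = 0: (-8, -7) → (-8, 7)
T6 rotate counter-clockwise with cos θ = 7/25, sin θ = -24/25: (-8, 7) → (112/25, 241/25)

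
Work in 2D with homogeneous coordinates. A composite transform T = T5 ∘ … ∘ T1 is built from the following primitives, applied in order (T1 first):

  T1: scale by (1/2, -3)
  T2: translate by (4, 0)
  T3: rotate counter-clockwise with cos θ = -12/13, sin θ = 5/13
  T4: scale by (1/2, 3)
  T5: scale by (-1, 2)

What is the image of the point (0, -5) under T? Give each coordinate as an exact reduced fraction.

T1 scale by (1/2, -3): (0, -5) → (0, 15)
T2 translate by (4, 0): (0, 15) → (4, 15)
T3 rotate counter-clockwise with cos θ = -12/13, sin θ = 5/13: (4, 15) → (-123/13, -160/13)
T4 scale by (1/2, 3): (-123/13, -160/13) → (-123/26, -480/13)
T5 scale by (-1, 2): (-123/26, -480/13) → (123/26, -960/13)

T(p) = (123/26, -960/13)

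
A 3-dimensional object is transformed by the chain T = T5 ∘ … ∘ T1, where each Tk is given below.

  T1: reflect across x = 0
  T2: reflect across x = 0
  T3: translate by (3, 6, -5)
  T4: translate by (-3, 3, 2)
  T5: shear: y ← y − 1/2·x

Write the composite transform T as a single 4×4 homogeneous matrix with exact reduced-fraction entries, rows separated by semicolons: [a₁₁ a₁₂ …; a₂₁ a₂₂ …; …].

T = [1 0 0 0; -1/2 1 0 9; 0 0 1 -3; 0 0 0 1]

T1 = [-1 0 0 0; 0 1 0 0; 0 0 1 0; 0 0 0 1]
T2·T1 = [1 0 0 0; 0 1 0 0; 0 0 1 0; 0 0 0 1]
T3·…·T1 = [1 0 0 3; 0 1 0 6; 0 0 1 -5; 0 0 0 1]
T4·…·T1 = [1 0 0 0; 0 1 0 9; 0 0 1 -3; 0 0 0 1]
T5·…·T1 = [1 0 0 0; -1/2 1 0 9; 0 0 1 -3; 0 0 0 1]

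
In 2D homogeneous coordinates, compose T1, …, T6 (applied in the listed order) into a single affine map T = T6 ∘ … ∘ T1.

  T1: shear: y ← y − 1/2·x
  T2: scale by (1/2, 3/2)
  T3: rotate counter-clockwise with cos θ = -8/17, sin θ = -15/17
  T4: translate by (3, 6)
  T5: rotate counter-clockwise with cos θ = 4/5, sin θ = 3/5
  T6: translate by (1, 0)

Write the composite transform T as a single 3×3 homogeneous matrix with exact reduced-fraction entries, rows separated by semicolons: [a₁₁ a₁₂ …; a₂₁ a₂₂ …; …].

T = [-113/170 126/85 -1/5; -207/340 39/170 33/5; 0 0 1]

T1 = [1 0 0; -1/2 1 0; 0 0 1]
T2·T1 = [1/2 0 0; -3/4 3/2 0; 0 0 1]
T3·…·T1 = [-61/68 45/34 0; -3/34 -12/17 0; 0 0 1]
T4·…·T1 = [-61/68 45/34 3; -3/34 -12/17 6; 0 0 1]
T5·…·T1 = [-113/170 126/85 -6/5; -207/340 39/170 33/5; 0 0 1]
T6·…·T1 = [-113/170 126/85 -1/5; -207/340 39/170 33/5; 0 0 1]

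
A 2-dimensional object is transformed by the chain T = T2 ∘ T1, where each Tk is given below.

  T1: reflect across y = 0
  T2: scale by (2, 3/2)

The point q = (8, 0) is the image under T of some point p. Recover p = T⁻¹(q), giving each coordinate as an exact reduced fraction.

p = (4, 0)

T1 = [1 0 0; 0 -1 0; 0 0 1]
T2·T1 = [2 0 0; 0 -3/2 0; 0 0 1]
det M = -3; M⁻¹ = [1/2 0 0; 0 -2/3 0; 0 0 1]
M⁻¹ · (8, 0)ᵀ = (4, 0)ᵀ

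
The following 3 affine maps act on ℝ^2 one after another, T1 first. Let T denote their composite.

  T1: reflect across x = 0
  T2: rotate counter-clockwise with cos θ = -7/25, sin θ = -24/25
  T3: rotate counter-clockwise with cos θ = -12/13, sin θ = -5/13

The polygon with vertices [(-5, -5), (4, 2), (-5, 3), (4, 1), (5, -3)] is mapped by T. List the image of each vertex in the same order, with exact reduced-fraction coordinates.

T1 reflect across x = 0: (-5, -5) → (5, -5); (4, 2) → (-4, 2); (-5, 3) → (5, 3); (4, 1) → (-4, 1); (5, -3) → (-5, -3)
T2 rotate counter-clockwise with cos θ = -7/25, sin θ = -24/25: (5, -5) → (-31/5, -17/5); (-4, 2) → (76/25, 82/25); (5, 3) → (37/25, -141/25); (-4, 1) → (52/25, 89/25); (-5, -3) → (-37/25, 141/25)
T3 rotate counter-clockwise with cos θ = -12/13, sin θ = -5/13: (-31/5, -17/5) → (287/65, 359/65); (76/25, 82/25) → (-502/325, -1364/325); (37/25, -141/25) → (-1149/325, 1507/325); (52/25, 89/25) → (-179/325, -1328/325); (-37/25, 141/25) → (1149/325, -1507/325)

image vertices: (287/65, 359/65), (-502/325, -1364/325), (-1149/325, 1507/325), (-179/325, -1328/325), (1149/325, -1507/325)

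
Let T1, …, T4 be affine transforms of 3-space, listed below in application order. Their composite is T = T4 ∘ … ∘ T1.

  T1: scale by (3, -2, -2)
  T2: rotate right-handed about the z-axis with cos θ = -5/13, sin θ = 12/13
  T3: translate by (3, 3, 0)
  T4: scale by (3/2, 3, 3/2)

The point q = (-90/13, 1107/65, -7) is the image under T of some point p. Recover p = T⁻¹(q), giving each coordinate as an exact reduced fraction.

T1 = [3 0 0 0; 0 -2 0 0; 0 0 -2 0; 0 0 0 1]
T2·T1 = [-15/13 24/13 0 0; 36/13 10/13 0 0; 0 0 -2 0; 0 0 0 1]
T3·…·T1 = [-15/13 24/13 0 3; 36/13 10/13 0 3; 0 0 -2 0; 0 0 0 1]
T4·…·T1 = [-45/26 36/13 0 9/2; 108/13 30/13 0 9; 0 0 -3 0; 0 0 0 1]
det M = 81; M⁻¹ = [-10/117 4/39 0 -7/13; 4/13 5/78 0 -51/26; 0 0 -1/3 0; 0 0 0 1]
M⁻¹ · (-90/13, 1107/65, -7)ᵀ = (9/5, -3, 7/3)ᵀ

p = (9/5, -3, 7/3)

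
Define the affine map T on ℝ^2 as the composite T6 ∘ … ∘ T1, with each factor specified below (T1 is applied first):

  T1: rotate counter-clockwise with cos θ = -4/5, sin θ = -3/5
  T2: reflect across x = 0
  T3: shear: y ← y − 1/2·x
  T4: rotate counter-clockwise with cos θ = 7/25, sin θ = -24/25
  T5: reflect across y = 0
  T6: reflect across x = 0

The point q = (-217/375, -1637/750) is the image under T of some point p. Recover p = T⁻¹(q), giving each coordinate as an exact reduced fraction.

T1 = [-4/5 3/5 0; -3/5 -4/5 0; 0 0 1]
T2·T1 = [4/5 -3/5 0; -3/5 -4/5 0; 0 0 1]
T3·…·T1 = [4/5 -3/5 0; -1 -1/2 0; 0 0 1]
T4·…·T1 = [-92/125 -81/125 0; -131/125 109/250 0; 0 0 1]
T5·…·T1 = [-92/125 -81/125 0; 131/125 -109/250 0; 0 0 1]
T6·…·T1 = [92/125 81/125 0; 131/125 -109/250 0; 0 0 1]
det M = -1; M⁻¹ = [109/250 81/125 0; 131/125 -92/125 0; 0 0 1]
M⁻¹ · (-217/375, -1637/750)ᵀ = (-5/3, 1)ᵀ

p = (-5/3, 1)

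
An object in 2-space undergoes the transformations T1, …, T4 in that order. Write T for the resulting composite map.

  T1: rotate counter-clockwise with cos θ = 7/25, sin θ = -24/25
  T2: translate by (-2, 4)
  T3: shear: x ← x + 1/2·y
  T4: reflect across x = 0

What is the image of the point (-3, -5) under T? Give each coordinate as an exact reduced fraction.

T1 rotate counter-clockwise with cos θ = 7/25, sin θ = -24/25: (-3, -5) → (-141/25, 37/25)
T2 translate by (-2, 4): (-141/25, 37/25) → (-191/25, 137/25)
T3 shear: x ← x + 1/2·y: (-191/25, 137/25) → (-49/10, 137/25)
T4 reflect across x = 0: (-49/10, 137/25) → (49/10, 137/25)

T(p) = (49/10, 137/25)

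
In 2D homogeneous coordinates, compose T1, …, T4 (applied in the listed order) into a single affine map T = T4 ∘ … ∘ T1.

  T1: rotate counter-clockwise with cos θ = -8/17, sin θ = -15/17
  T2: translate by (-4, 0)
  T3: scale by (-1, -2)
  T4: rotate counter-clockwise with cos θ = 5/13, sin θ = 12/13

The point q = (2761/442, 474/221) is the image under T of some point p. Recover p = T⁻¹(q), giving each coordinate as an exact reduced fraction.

T1 = [-8/17 15/17 0; -15/17 -8/17 0; 0 0 1]
T2·T1 = [-8/17 15/17 -4; -15/17 -8/17 0; 0 0 1]
T3·…·T1 = [8/17 -15/17 4; 30/17 16/17 0; 0 0 1]
T4·…·T1 = [-320/221 -267/221 20/13; 246/221 -100/221 48/13; 0 0 1]
det M = 2; M⁻¹ = [-50/221 267/442 -32/17; -123/221 -160/221 60/17; 0 0 1]
M⁻¹ · (2761/442, 474/221)ᵀ = (-2, -3/2)ᵀ

p = (-2, -3/2)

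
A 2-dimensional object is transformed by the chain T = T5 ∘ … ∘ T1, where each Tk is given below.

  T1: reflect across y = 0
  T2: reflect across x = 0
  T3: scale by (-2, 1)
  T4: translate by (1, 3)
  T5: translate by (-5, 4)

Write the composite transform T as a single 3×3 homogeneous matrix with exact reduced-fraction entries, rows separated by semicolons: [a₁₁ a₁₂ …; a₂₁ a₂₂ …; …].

T1 = [1 0 0; 0 -1 0; 0 0 1]
T2·T1 = [-1 0 0; 0 -1 0; 0 0 1]
T3·…·T1 = [2 0 0; 0 -1 0; 0 0 1]
T4·…·T1 = [2 0 1; 0 -1 3; 0 0 1]
T5·…·T1 = [2 0 -4; 0 -1 7; 0 0 1]

T = [2 0 -4; 0 -1 7; 0 0 1]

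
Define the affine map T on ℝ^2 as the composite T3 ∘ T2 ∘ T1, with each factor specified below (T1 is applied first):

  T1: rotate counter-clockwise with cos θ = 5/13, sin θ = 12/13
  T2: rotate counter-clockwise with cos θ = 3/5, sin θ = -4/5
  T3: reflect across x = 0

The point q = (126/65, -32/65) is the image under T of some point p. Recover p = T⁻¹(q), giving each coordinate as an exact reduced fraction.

T1 = [5/13 -12/13 0; 12/13 5/13 0; 0 0 1]
T2·T1 = [63/65 -16/65 0; 16/65 63/65 0; 0 0 1]
T3·…·T1 = [-63/65 16/65 0; 16/65 63/65 0; 0 0 1]
det M = -1; M⁻¹ = [-63/65 16/65 0; 16/65 63/65 0; 0 0 1]
M⁻¹ · (126/65, -32/65)ᵀ = (-2, 0)ᵀ

p = (-2, 0)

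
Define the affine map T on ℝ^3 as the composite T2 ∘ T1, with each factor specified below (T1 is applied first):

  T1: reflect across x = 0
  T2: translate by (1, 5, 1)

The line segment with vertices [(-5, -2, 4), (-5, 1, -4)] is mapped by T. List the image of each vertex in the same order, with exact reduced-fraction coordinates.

T1 reflect across x = 0: (-5, -2, 4) → (5, -2, 4); (-5, 1, -4) → (5, 1, -4)
T2 translate by (1, 5, 1): (5, -2, 4) → (6, 3, 5); (5, 1, -4) → (6, 6, -3)

image vertices: (6, 3, 5), (6, 6, -3)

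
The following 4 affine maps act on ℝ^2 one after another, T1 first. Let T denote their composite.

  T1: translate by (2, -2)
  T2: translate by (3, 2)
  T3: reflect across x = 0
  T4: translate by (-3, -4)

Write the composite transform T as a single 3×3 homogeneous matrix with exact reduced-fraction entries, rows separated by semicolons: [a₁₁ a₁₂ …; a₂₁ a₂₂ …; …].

T = [-1 0 -8; 0 1 -4; 0 0 1]

T1 = [1 0 2; 0 1 -2; 0 0 1]
T2·T1 = [1 0 5; 0 1 0; 0 0 1]
T3·…·T1 = [-1 0 -5; 0 1 0; 0 0 1]
T4·…·T1 = [-1 0 -8; 0 1 -4; 0 0 1]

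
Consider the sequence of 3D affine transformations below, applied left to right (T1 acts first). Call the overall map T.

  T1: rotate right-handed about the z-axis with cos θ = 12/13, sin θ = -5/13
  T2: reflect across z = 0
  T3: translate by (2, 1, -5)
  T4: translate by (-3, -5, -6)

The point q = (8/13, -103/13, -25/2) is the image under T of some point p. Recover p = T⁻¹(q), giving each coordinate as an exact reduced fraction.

T1 = [12/13 5/13 0 0; -5/13 12/13 0 0; 0 0 1 0; 0 0 0 1]
T2·T1 = [12/13 5/13 0 0; -5/13 12/13 0 0; 0 0 -1 0; 0 0 0 1]
T3·…·T1 = [12/13 5/13 0 2; -5/13 12/13 0 1; 0 0 -1 -5; 0 0 0 1]
T4·…·T1 = [12/13 5/13 0 -1; -5/13 12/13 0 -4; 0 0 -1 -11; 0 0 0 1]
det M = -1; M⁻¹ = [12/13 -5/13 0 -8/13; 5/13 12/13 0 53/13; 0 0 -1 -11; 0 0 0 1]
M⁻¹ · (8/13, -103/13, -25/2)ᵀ = (3, -3, 3/2)ᵀ

p = (3, -3, 3/2)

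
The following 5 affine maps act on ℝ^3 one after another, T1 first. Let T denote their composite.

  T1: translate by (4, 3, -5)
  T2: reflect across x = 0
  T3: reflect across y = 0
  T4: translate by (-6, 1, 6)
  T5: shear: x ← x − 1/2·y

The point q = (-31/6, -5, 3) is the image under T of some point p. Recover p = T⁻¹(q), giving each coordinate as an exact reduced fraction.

p = (-7/3, 3, 2)

T1 = [1 0 0 4; 0 1 0 3; 0 0 1 -5; 0 0 0 1]
T2·T1 = [-1 0 0 -4; 0 1 0 3; 0 0 1 -5; 0 0 0 1]
T3·…·T1 = [-1 0 0 -4; 0 -1 0 -3; 0 0 1 -5; 0 0 0 1]
T4·…·T1 = [-1 0 0 -10; 0 -1 0 -2; 0 0 1 1; 0 0 0 1]
T5·…·T1 = [-1 1/2 0 -9; 0 -1 0 -2; 0 0 1 1; 0 0 0 1]
det M = 1; M⁻¹ = [-1 -1/2 0 -10; 0 -1 0 -2; 0 0 1 -1; 0 0 0 1]
M⁻¹ · (-31/6, -5, 3)ᵀ = (-7/3, 3, 2)ᵀ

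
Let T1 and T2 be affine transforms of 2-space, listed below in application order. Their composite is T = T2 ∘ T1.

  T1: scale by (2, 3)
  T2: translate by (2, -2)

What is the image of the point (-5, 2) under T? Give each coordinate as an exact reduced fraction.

T(p) = (-8, 4)

T1 scale by (2, 3): (-5, 2) → (-10, 6)
T2 translate by (2, -2): (-10, 6) → (-8, 4)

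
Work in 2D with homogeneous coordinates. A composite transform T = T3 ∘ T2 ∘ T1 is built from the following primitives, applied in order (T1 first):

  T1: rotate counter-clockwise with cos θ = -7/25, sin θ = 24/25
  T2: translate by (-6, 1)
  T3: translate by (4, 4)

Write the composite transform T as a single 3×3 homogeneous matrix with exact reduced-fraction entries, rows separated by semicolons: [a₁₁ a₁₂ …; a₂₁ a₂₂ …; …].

T = [-7/25 -24/25 -2; 24/25 -7/25 5; 0 0 1]

T1 = [-7/25 -24/25 0; 24/25 -7/25 0; 0 0 1]
T2·T1 = [-7/25 -24/25 -6; 24/25 -7/25 1; 0 0 1]
T3·…·T1 = [-7/25 -24/25 -2; 24/25 -7/25 5; 0 0 1]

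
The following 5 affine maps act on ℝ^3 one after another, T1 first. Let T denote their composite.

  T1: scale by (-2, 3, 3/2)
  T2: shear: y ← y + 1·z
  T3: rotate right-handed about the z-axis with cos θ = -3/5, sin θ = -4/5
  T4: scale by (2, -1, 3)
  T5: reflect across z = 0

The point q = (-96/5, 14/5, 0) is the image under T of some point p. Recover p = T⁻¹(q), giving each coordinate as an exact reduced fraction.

p = (-4, -2, 0)

T1 = [-2 0 0 0; 0 3 0 0; 0 0 3/2 0; 0 0 0 1]
T2·T1 = [-2 0 0 0; 0 3 3/2 0; 0 0 3/2 0; 0 0 0 1]
T3·…·T1 = [6/5 12/5 6/5 0; 8/5 -9/5 -9/10 0; 0 0 3/2 0; 0 0 0 1]
T4·…·T1 = [12/5 24/5 12/5 0; -8/5 9/5 9/10 0; 0 0 9/2 0; 0 0 0 1]
T5·…·T1 = [12/5 24/5 12/5 0; -8/5 9/5 9/10 0; 0 0 -9/2 0; 0 0 0 1]
det M = -54; M⁻¹ = [3/20 -2/5 0 0; 2/15 1/5 1/9 0; 0 0 -2/9 0; 0 0 0 1]
M⁻¹ · (-96/5, 14/5, 0)ᵀ = (-4, -2, 0)ᵀ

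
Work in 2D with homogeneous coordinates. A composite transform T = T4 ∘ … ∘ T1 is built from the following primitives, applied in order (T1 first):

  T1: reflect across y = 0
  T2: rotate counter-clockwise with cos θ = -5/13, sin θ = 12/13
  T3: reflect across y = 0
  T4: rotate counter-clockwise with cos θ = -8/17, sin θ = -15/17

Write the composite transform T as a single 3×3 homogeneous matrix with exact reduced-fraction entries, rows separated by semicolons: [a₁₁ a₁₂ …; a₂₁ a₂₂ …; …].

T1 = [1 0 0; 0 -1 0; 0 0 1]
T2·T1 = [-5/13 12/13 0; 12/13 5/13 0; 0 0 1]
T3·…·T1 = [-5/13 12/13 0; -12/13 -5/13 0; 0 0 1]
T4·…·T1 = [-140/221 -171/221 0; 171/221 -140/221 0; 0 0 1]

T = [-140/221 -171/221 0; 171/221 -140/221 0; 0 0 1]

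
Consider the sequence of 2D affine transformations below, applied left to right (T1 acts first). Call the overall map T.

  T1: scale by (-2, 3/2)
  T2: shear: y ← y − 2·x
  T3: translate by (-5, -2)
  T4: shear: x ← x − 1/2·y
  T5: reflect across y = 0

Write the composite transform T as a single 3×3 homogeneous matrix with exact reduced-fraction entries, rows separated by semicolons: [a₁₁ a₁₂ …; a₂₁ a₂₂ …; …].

T1 = [-2 0 0; 0 3/2 0; 0 0 1]
T2·T1 = [-2 0 0; 4 3/2 0; 0 0 1]
T3·…·T1 = [-2 0 -5; 4 3/2 -2; 0 0 1]
T4·…·T1 = [-4 -3/4 -4; 4 3/2 -2; 0 0 1]
T5·…·T1 = [-4 -3/4 -4; -4 -3/2 2; 0 0 1]

T = [-4 -3/4 -4; -4 -3/2 2; 0 0 1]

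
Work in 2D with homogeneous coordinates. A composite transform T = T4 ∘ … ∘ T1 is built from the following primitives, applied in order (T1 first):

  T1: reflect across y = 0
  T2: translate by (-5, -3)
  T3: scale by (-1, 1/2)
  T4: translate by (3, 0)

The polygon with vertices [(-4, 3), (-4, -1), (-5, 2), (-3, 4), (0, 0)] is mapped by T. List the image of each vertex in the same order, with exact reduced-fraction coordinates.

T1 reflect across y = 0: (-4, 3) → (-4, -3); (-4, -1) → (-4, 1); (-5, 2) → (-5, -2); (-3, 4) → (-3, -4); (0, 0) → (0, 0)
T2 translate by (-5, -3): (-4, -3) → (-9, -6); (-4, 1) → (-9, -2); (-5, -2) → (-10, -5); (-3, -4) → (-8, -7); (0, 0) → (-5, -3)
T3 scale by (-1, 1/2): (-9, -6) → (9, -3); (-9, -2) → (9, -1); (-10, -5) → (10, -5/2); (-8, -7) → (8, -7/2); (-5, -3) → (5, -3/2)
T4 translate by (3, 0): (9, -3) → (12, -3); (9, -1) → (12, -1); (10, -5/2) → (13, -5/2); (8, -7/2) → (11, -7/2); (5, -3/2) → (8, -3/2)

image vertices: (12, -3), (12, -1), (13, -5/2), (11, -7/2), (8, -3/2)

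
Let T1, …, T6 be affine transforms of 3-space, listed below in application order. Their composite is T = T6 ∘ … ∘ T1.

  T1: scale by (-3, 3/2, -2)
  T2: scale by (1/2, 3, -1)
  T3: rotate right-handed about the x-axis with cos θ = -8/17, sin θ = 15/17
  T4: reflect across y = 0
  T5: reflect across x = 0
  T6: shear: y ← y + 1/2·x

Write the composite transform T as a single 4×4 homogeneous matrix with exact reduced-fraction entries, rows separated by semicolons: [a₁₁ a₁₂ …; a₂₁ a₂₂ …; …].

T1 = [-3 0 0 0; 0 3/2 0 0; 0 0 -2 0; 0 0 0 1]
T2·T1 = [-3/2 0 0 0; 0 9/2 0 0; 0 0 2 0; 0 0 0 1]
T3·…·T1 = [-3/2 0 0 0; 0 -36/17 -30/17 0; 0 135/34 -16/17 0; 0 0 0 1]
T4·…·T1 = [-3/2 0 0 0; 0 36/17 30/17 0; 0 135/34 -16/17 0; 0 0 0 1]
T5·…·T1 = [3/2 0 0 0; 0 36/17 30/17 0; 0 135/34 -16/17 0; 0 0 0 1]
T6·…·T1 = [3/2 0 0 0; 3/4 36/17 30/17 0; 0 135/34 -16/17 0; 0 0 0 1]

T = [3/2 0 0 0; 3/4 36/17 30/17 0; 0 135/34 -16/17 0; 0 0 0 1]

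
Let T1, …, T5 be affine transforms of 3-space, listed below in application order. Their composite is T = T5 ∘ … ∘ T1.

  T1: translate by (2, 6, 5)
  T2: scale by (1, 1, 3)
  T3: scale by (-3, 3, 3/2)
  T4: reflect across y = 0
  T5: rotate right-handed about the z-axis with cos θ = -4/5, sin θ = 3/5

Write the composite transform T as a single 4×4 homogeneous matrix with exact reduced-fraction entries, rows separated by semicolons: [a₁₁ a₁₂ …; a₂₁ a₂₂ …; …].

T1 = [1 0 0 2; 0 1 0 6; 0 0 1 5; 0 0 0 1]
T2·T1 = [1 0 0 2; 0 1 0 6; 0 0 3 15; 0 0 0 1]
T3·…·T1 = [-3 0 0 -6; 0 3 0 18; 0 0 9/2 45/2; 0 0 0 1]
T4·…·T1 = [-3 0 0 -6; 0 -3 0 -18; 0 0 9/2 45/2; 0 0 0 1]
T5·…·T1 = [12/5 9/5 0 78/5; -9/5 12/5 0 54/5; 0 0 9/2 45/2; 0 0 0 1]

T = [12/5 9/5 0 78/5; -9/5 12/5 0 54/5; 0 0 9/2 45/2; 0 0 0 1]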